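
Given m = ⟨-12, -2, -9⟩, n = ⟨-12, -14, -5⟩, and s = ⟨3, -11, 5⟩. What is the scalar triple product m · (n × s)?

-156

n × s:
i: (-14)·5 - (-5)·(-11) = -70 - 55 = -125
j: (-5)·3 - (-12)·5 = -15 - (-60) = 45
k: (-12)·(-11) - (-14)·3 = 132 - (-42) = 174
n × s = (-125, 45, 174)
m · (n × s) = (-12)·(-125) + (-2)·45 + (-9)·174 = 1500 - 90 - 1566 = -156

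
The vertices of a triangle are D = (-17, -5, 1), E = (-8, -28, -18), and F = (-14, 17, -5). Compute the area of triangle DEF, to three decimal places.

308.397

DE = (9, -23, -19),  DF = (3, 22, -6)
i: (-23)·(-6) - (-19)·22 = 138 - (-418) = 556
j: (-19)·3 - 9·(-6) = -57 - (-54) = -3
k: 9·22 - (-23)·3 = 198 - (-69) = 267
DE × DF = (556, -3, 267)
|DE × DF| = √380434 ≈ 616.7933
area = ½ · 616.7933 ≈ 308.397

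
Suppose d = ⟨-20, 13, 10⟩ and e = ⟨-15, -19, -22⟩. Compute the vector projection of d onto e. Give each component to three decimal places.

(2.341, 2.965, 3.434)

d · e = (-20)·(-15) + 13·(-19) + 10·(-22) = 300 - 247 - 220 = -167
|e|² = 225 + 361 + 484 = 1070
proj_e d = (-167/1070) · (-15, -19, -22) ≈ (2.341, 2.965, 3.434)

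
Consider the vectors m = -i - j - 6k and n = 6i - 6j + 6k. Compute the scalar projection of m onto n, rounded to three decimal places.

m · n = (-1)·6 + (-1)·(-6) + (-6)·6 = -6 + 6 - 36 = -36
|n| = √(36 + 36 + 36) = √108 ≈ 10.3923
comp_n m = -36 / √108 ≈ -3.464

-3.464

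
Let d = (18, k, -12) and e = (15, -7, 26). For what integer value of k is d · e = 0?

d · e = 18·15 + k·(-7) + (-12)·26 = -42 - 7k
Set equal to 0: -7k = 42, so k = -6.

-6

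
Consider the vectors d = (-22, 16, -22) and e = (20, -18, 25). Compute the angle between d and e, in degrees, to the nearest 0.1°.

d · e = (-22)·20 + 16·(-18) + (-22)·25 = -440 - 288 - 550 = -1278
|d|² = 484 + 256 + 484 = 1224,  |d| = √1224 ≈ 34.985711
|e|² = 400 + 324 + 625 = 1349,  |e| = √1349 ≈ 36.728735
cos θ = -1278 / (34.985711 · 36.728735) ≈ -0.99457
θ = arccos(-0.99457) ≈ 174.0°

174.0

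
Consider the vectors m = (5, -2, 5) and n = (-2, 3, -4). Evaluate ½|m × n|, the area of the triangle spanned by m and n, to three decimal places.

8.216

i: (-2)·(-4) - 5·3 = 8 - 15 = -7
j: 5·(-2) - 5·(-4) = -10 - (-20) = 10
k: 5·3 - (-2)·(-2) = 15 - 4 = 11
m × n = (-7, 10, 11)
|m × n| = √((-7)² + 10² + 11²) = √270 ≈ 16.4317
area = ½ · 16.4317 ≈ 8.216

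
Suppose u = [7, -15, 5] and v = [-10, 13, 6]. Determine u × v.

i: (-15)·6 - 5·13 = -90 - 65 = -155
j: 5·(-10) - 7·6 = -50 - 42 = -92
k: 7·13 - (-15)·(-10) = 91 - 150 = -59
u × v = (-155, -92, -59)

(-155, -92, -59)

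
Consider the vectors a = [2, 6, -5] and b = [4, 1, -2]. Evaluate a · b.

a · b = 2·4 + 6·1 + (-5)·(-2) = 8 + 6 + 10 = 24

24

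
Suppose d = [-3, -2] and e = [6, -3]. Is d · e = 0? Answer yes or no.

no

d · e = (-3)·6 + (-2)·(-3) = -18 + 6 = -12
Nonzero, so the vectors are not orthogonal.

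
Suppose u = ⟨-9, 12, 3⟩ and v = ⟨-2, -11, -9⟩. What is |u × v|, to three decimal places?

168.294

i: 12·(-9) - 3·(-11) = -108 - (-33) = -75
j: 3·(-2) - (-9)·(-9) = -6 - 81 = -87
k: (-9)·(-11) - 12·(-2) = 99 - (-24) = 123
u × v = (-75, -87, 123)
|u × v| = √((-75)² + (-87)² + 123²) = √28323 ≈ 168.2944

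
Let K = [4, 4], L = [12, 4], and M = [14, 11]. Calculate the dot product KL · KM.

KL = L − K = (8, 0)
KM = M − K = (10, 7)
KL · KM = 8·10 + 0·7 = 80 + 0 = 80

80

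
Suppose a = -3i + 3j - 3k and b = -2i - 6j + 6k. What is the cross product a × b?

i: 3·6 - (-3)·(-6) = 18 - 18 = 0
j: (-3)·(-2) - (-3)·6 = 6 - (-18) = 24
k: (-3)·(-6) - 3·(-2) = 18 - (-6) = 24
a × b = (0, 24, 24)

(0, 24, 24)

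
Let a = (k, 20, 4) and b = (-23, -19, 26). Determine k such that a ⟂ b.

a · b = k·(-23) + 20·(-19) + 4·26 = -276 - 23k
Set equal to 0: -23k = 276, so k = -12.

-12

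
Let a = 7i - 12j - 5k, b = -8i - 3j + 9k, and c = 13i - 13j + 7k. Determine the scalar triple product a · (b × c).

-2119

b × c:
i: (-3)·7 - 9·(-13) = -21 - (-117) = 96
j: 9·13 - (-8)·7 = 117 - (-56) = 173
k: (-8)·(-13) - (-3)·13 = 104 - (-39) = 143
b × c = (96, 173, 143)
a · (b × c) = 7·96 + (-12)·173 + (-5)·143 = 672 - 2076 - 715 = -2119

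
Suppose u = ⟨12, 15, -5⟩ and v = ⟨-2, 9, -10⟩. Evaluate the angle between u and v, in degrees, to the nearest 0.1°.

53.4

u · v = 12·(-2) + 15·9 + (-5)·(-10) = -24 + 135 + 50 = 161
|u|² = 144 + 225 + 25 = 394,  |u| = √394 ≈ 19.849433
|v|² = 4 + 81 + 100 = 185,  |v| = √185 ≈ 13.601471
cos θ = 161 / (19.849433 · 13.601471) ≈ 0.59634
θ = arccos(0.59634) ≈ 53.4°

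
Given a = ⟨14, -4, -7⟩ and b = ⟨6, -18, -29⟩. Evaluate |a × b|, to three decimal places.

429.628

i: (-4)·(-29) - (-7)·(-18) = 116 - 126 = -10
j: (-7)·6 - 14·(-29) = -42 - (-406) = 364
k: 14·(-18) - (-4)·6 = -252 - (-24) = -228
a × b = (-10, 364, -228)
|a × b| = √((-10)² + 364² + (-228)²) = √184580 ≈ 429.6277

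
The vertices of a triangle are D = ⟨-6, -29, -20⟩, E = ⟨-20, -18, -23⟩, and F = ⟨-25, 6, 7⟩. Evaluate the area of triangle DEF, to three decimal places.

327.792

DE = (-14, 11, -3),  DF = (-19, 35, 27)
i: 11·27 - (-3)·35 = 297 - (-105) = 402
j: (-3)·(-19) - (-14)·27 = 57 - (-378) = 435
k: (-14)·35 - 11·(-19) = -490 - (-209) = -281
DE × DF = (402, 435, -281)
|DE × DF| = √429790 ≈ 655.5837
area = ½ · 655.5837 ≈ 327.792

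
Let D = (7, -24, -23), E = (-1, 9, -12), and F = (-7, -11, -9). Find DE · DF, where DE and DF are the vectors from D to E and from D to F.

DE = E − D = (-8, 33, 11)
DF = F − D = (-14, 13, 14)
DE · DF = (-8)·(-14) + 33·13 + 11·14 = 112 + 429 + 154 = 695

695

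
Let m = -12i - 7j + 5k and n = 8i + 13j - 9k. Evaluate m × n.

(-2, -68, -100)

i: (-7)·(-9) - 5·13 = 63 - 65 = -2
j: 5·8 - (-12)·(-9) = 40 - 108 = -68
k: (-12)·13 - (-7)·8 = -156 - (-56) = -100
m × n = (-2, -68, -100)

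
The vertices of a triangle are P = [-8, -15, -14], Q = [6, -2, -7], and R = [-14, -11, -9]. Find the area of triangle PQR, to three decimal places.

PQ = (14, 13, 7),  PR = (-6, 4, 5)
i: 13·5 - 7·4 = 65 - 28 = 37
j: 7·(-6) - 14·5 = -42 - 70 = -112
k: 14·4 - 13·(-6) = 56 - (-78) = 134
PQ × PR = (37, -112, 134)
|PQ × PR| = √31869 ≈ 178.5189
area = ½ · 178.5189 ≈ 89.259

89.259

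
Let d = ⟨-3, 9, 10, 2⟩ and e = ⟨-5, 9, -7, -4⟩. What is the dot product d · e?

18

d · e = (-3)·(-5) + 9·9 + 10·(-7) + 2·(-4) = 15 + 81 - 70 - 8 = 18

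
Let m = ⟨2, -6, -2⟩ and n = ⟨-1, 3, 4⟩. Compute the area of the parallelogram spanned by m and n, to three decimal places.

i: (-6)·4 - (-2)·3 = -24 - (-6) = -18
j: (-2)·(-1) - 2·4 = 2 - 8 = -6
k: 2·3 - (-6)·(-1) = 6 - 6 = 0
m × n = (-18, -6, 0)
|m × n| = √((-18)² + (-6)² + 0²) = √360 ≈ 18.9737

18.974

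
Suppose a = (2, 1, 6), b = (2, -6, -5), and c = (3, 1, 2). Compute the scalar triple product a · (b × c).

87

b × c:
i: (-6)·2 - (-5)·1 = -12 - (-5) = -7
j: (-5)·3 - 2·2 = -15 - 4 = -19
k: 2·1 - (-6)·3 = 2 - (-18) = 20
b × c = (-7, -19, 20)
a · (b × c) = 2·(-7) + 1·(-19) + 6·20 = -14 - 19 + 120 = 87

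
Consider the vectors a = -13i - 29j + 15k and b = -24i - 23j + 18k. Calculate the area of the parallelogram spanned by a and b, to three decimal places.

452.564

i: (-29)·18 - 15·(-23) = -522 - (-345) = -177
j: 15·(-24) - (-13)·18 = -360 - (-234) = -126
k: (-13)·(-23) - (-29)·(-24) = 299 - 696 = -397
a × b = (-177, -126, -397)
|a × b| = √((-177)² + (-126)² + (-397)²) = √204814 ≈ 452.5638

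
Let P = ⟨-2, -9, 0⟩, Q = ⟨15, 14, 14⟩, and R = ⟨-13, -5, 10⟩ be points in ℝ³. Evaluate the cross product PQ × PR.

PQ = (17, 23, 14)
PR = (-11, 4, 10)
i: 23·10 - 14·4 = 230 - 56 = 174
j: 14·(-11) - 17·10 = -154 - 170 = -324
k: 17·4 - 23·(-11) = 68 - (-253) = 321
PQ × PR = (174, -324, 321)

(174, -324, 321)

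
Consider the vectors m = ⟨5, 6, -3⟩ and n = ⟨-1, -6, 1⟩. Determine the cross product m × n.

(-12, -2, -24)

i: 6·1 - (-3)·(-6) = 6 - 18 = -12
j: (-3)·(-1) - 5·1 = 3 - 5 = -2
k: 5·(-6) - 6·(-1) = -30 - (-6) = -24
m × n = (-12, -2, -24)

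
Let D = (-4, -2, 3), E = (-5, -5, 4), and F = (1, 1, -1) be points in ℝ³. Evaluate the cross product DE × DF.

DE = (-1, -3, 1)
DF = (5, 3, -4)
i: (-3)·(-4) - 1·3 = 12 - 3 = 9
j: 1·5 - (-1)·(-4) = 5 - 4 = 1
k: (-1)·3 - (-3)·5 = -3 - (-15) = 12
DE × DF = (9, 1, 12)

(9, 1, 12)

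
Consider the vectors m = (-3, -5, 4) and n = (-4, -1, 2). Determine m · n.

m · n = (-3)·(-4) + (-5)·(-1) + 4·2 = 12 + 5 + 8 = 25

25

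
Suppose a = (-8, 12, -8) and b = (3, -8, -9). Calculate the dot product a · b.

-48

a · b = (-8)·3 + 12·(-8) + (-8)·(-9) = -24 - 96 + 72 = -48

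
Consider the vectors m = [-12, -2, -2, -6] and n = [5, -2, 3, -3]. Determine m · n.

m · n = (-12)·5 + (-2)·(-2) + (-2)·3 + (-6)·(-3) = -60 + 4 - 6 + 18 = -44

-44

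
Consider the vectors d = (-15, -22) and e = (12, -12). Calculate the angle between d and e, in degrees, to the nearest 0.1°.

79.3

d · e = (-15)·12 + (-22)·(-12) = -180 + 264 = 84
|d|² = 225 + 484 = 709,  |d| = √709 ≈ 26.627054
|e|² = 144 + 144 = 288,  |e| = √288 ≈ 16.970563
cos θ = 84 / (26.627054 · 16.970563) ≈ 0.18589
θ = arccos(0.18589) ≈ 79.3°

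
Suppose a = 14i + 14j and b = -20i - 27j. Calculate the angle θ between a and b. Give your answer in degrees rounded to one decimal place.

a · b = 14·(-20) + 14·(-27) = -280 - 378 = -658
|a|² = 196 + 196 = 392,  |a| = √392 ≈ 19.798990
|b|² = 400 + 729 = 1129,  |b| = √1129 ≈ 33.600595
cos θ = -658 / (19.798990 · 33.600595) ≈ -0.98909
θ = arccos(-0.98909) ≈ 171.5°

171.5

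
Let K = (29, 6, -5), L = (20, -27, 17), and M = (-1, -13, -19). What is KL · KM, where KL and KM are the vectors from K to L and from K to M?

589

KL = L − K = (-9, -33, 22)
KM = M − K = (-30, -19, -14)
KL · KM = (-9)·(-30) + (-33)·(-19) + 22·(-14) = 270 + 627 - 308 = 589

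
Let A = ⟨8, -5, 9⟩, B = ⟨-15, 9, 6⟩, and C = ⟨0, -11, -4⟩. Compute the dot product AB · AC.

139

AB = B − A = (-23, 14, -3)
AC = C − A = (-8, -6, -13)
AB · AC = (-23)·(-8) + 14·(-6) + (-3)·(-13) = 184 - 84 + 39 = 139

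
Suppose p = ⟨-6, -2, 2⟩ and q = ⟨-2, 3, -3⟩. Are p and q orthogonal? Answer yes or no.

yes

p · q = (-6)·(-2) + (-2)·3 + 2·(-3) = 12 - 6 - 6 = 0
Zero, so the vectors are orthogonal.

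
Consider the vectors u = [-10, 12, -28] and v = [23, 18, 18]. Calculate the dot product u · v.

u · v = (-10)·23 + 12·18 + (-28)·18 = -230 + 216 - 504 = -518

-518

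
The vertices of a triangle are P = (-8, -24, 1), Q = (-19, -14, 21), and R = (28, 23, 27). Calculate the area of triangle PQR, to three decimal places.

PQ = (-11, 10, 20),  PR = (36, 47, 26)
i: 10·26 - 20·47 = 260 - 940 = -680
j: 20·36 - (-11)·26 = 720 - (-286) = 1006
k: (-11)·47 - 10·36 = -517 - 360 = -877
PQ × PR = (-680, 1006, -877)
|PQ × PR| = √2243565 ≈ 1497.8535
area = ½ · 1497.8535 ≈ 748.927

748.927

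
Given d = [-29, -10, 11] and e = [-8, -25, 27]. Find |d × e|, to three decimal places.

948.196

i: (-10)·27 - 11·(-25) = -270 - (-275) = 5
j: 11·(-8) - (-29)·27 = -88 - (-783) = 695
k: (-29)·(-25) - (-10)·(-8) = 725 - 80 = 645
d × e = (5, 695, 645)
|d × e| = √(5² + 695² + 645²) = √899075 ≈ 948.1957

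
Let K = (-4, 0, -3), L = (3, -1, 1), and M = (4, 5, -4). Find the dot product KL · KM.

KL = L − K = (7, -1, 4)
KM = M − K = (8, 5, -1)
KL · KM = 7·8 + (-1)·5 + 4·(-1) = 56 - 5 - 4 = 47

47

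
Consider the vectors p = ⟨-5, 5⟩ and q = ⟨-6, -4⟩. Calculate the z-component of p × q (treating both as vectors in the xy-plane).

(-5)·(-4) - 5·(-6) = 20 - (-30) = 50

50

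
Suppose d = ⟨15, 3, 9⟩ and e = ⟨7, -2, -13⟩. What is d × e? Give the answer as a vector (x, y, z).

i: 3·(-13) - 9·(-2) = -39 - (-18) = -21
j: 9·7 - 15·(-13) = 63 - (-195) = 258
k: 15·(-2) - 3·7 = -30 - 21 = -51
d × e = (-21, 258, -51)

(-21, 258, -51)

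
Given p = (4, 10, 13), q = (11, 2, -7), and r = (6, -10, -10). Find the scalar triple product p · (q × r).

q × r:
i: 2·(-10) - (-7)·(-10) = -20 - 70 = -90
j: (-7)·6 - 11·(-10) = -42 - (-110) = 68
k: 11·(-10) - 2·6 = -110 - 12 = -122
q × r = (-90, 68, -122)
p · (q × r) = 4·(-90) + 10·68 + 13·(-122) = -360 + 680 - 1586 = -1266

-1266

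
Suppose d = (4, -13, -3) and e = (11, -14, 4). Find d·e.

d · e = 4·11 + (-13)·(-14) + (-3)·4 = 44 + 182 - 12 = 214

214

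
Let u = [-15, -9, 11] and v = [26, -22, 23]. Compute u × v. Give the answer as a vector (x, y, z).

i: (-9)·23 - 11·(-22) = -207 - (-242) = 35
j: 11·26 - (-15)·23 = 286 - (-345) = 631
k: (-15)·(-22) - (-9)·26 = 330 - (-234) = 564
u × v = (35, 631, 564)

(35, 631, 564)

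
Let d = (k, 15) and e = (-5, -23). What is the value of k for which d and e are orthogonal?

-69

d · e = k·(-5) + 15·(-23) = -345 - 5k
Set equal to 0: -5k = 345, so k = -69.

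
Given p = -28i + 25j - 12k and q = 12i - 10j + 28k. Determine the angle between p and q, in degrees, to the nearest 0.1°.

136.9

p · q = (-28)·12 + 25·(-10) + (-12)·28 = -336 - 250 - 336 = -922
|p|² = 784 + 625 + 144 = 1553,  |p| = √1553 ≈ 39.408121
|q|² = 144 + 100 + 784 = 1028,  |q| = √1028 ≈ 32.062439
cos θ = -922 / (39.408121 · 32.062439) ≈ -0.72971
θ = arccos(-0.72971) ≈ 136.9°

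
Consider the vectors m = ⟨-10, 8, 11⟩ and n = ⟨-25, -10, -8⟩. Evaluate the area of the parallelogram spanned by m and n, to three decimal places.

467.056

i: 8·(-8) - 11·(-10) = -64 - (-110) = 46
j: 11·(-25) - (-10)·(-8) = -275 - 80 = -355
k: (-10)·(-10) - 8·(-25) = 100 - (-200) = 300
m × n = (46, -355, 300)
|m × n| = √(46² + (-355)² + 300²) = √218141 ≈ 467.0557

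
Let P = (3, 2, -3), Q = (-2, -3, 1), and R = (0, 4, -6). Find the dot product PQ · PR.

PQ = Q − P = (-5, -5, 4)
PR = R − P = (-3, 2, -3)
PQ · PR = (-5)·(-3) + (-5)·2 + 4·(-3) = 15 - 10 - 12 = -7

-7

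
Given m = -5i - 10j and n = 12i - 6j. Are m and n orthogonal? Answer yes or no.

m · n = (-5)·12 + (-10)·(-6) = -60 + 60 = 0
Zero, so the vectors are orthogonal.

yes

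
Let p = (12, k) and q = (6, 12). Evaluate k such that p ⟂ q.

p · q = 12·6 + k·12 = 72 + 12k
Set equal to 0: 12k = -72, so k = -6.

-6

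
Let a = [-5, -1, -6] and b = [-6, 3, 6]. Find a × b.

i: (-1)·6 - (-6)·3 = -6 - (-18) = 12
j: (-6)·(-6) - (-5)·6 = 36 - (-30) = 66
k: (-5)·3 - (-1)·(-6) = -15 - 6 = -21
a × b = (12, 66, -21)

(12, 66, -21)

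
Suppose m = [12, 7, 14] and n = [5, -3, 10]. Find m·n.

179

m · n = 12·5 + 7·(-3) + 14·10 = 60 - 21 + 140 = 179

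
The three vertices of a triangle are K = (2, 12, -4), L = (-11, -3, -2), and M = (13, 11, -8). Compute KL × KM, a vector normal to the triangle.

KL = (-13, -15, 2)
KM = (11, -1, -4)
i: (-15)·(-4) - 2·(-1) = 60 - (-2) = 62
j: 2·11 - (-13)·(-4) = 22 - 52 = -30
k: (-13)·(-1) - (-15)·11 = 13 - (-165) = 178
KL × KM = (62, -30, 178)

(62, -30, 178)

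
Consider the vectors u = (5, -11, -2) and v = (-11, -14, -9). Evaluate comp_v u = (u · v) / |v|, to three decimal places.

u · v = 5·(-11) + (-11)·(-14) + (-2)·(-9) = -55 + 154 + 18 = 117
|v| = √(121 + 196 + 81) = √398 ≈ 19.9499
comp_v u = 117 / √398 ≈ 5.865

5.865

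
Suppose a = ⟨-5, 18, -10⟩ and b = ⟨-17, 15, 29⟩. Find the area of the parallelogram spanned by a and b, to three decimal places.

i: 18·29 - (-10)·15 = 522 - (-150) = 672
j: (-10)·(-17) - (-5)·29 = 170 - (-145) = 315
k: (-5)·15 - 18·(-17) = -75 - (-306) = 231
a × b = (672, 315, 231)
|a × b| = √(672² + 315² + 231²) = √604170 ≈ 777.2837

777.284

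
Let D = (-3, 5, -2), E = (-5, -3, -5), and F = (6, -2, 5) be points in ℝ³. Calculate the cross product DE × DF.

DE = (-2, -8, -3)
DF = (9, -7, 7)
i: (-8)·7 - (-3)·(-7) = -56 - 21 = -77
j: (-3)·9 - (-2)·7 = -27 - (-14) = -13
k: (-2)·(-7) - (-8)·9 = 14 - (-72) = 86
DE × DF = (-77, -13, 86)

(-77, -13, 86)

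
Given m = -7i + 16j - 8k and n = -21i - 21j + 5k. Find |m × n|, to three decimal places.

531.265

i: 16·5 - (-8)·(-21) = 80 - 168 = -88
j: (-8)·(-21) - (-7)·5 = 168 - (-35) = 203
k: (-7)·(-21) - 16·(-21) = 147 - (-336) = 483
m × n = (-88, 203, 483)
|m × n| = √((-88)² + 203² + 483²) = √282242 ≈ 531.2645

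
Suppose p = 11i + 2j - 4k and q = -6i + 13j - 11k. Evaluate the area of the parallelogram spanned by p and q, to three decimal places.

214.360

i: 2·(-11) - (-4)·13 = -22 - (-52) = 30
j: (-4)·(-6) - 11·(-11) = 24 - (-121) = 145
k: 11·13 - 2·(-6) = 143 - (-12) = 155
p × q = (30, 145, 155)
|p × q| = √(30² + 145² + 155²) = √45950 ≈ 214.3595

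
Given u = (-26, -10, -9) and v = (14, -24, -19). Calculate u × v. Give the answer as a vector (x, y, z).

i: (-10)·(-19) - (-9)·(-24) = 190 - 216 = -26
j: (-9)·14 - (-26)·(-19) = -126 - 494 = -620
k: (-26)·(-24) - (-10)·14 = 624 - (-140) = 764
u × v = (-26, -620, 764)

(-26, -620, 764)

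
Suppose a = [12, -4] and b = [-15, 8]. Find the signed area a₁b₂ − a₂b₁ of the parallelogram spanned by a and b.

12·8 - (-4)·(-15) = 96 - 60 = 36

36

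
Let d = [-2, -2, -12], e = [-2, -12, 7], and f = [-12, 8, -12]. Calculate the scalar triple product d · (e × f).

1960

e × f:
i: (-12)·(-12) - 7·8 = 144 - 56 = 88
j: 7·(-12) - (-2)·(-12) = -84 - 24 = -108
k: (-2)·8 - (-12)·(-12) = -16 - 144 = -160
e × f = (88, -108, -160)
d · (e × f) = (-2)·88 + (-2)·(-108) + (-12)·(-160) = -176 + 216 + 1920 = 1960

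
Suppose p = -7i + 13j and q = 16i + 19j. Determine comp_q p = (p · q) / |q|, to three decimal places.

5.435

p · q = (-7)·16 + 13·19 = -112 + 247 = 135
|q| = √(256 + 361) = √617 ≈ 24.8395
comp_q p = 135 / √617 ≈ 5.435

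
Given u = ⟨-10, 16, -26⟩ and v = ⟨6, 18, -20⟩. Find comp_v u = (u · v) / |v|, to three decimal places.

27.133

u · v = (-10)·6 + 16·18 + (-26)·(-20) = -60 + 288 + 520 = 748
|v| = √(36 + 324 + 400) = √760 ≈ 27.5681
comp_v u = 748 / √760 ≈ 27.133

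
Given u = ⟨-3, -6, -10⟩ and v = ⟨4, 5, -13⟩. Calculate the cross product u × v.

(128, -79, 9)

i: (-6)·(-13) - (-10)·5 = 78 - (-50) = 128
j: (-10)·4 - (-3)·(-13) = -40 - 39 = -79
k: (-3)·5 - (-6)·4 = -15 - (-24) = 9
u × v = (128, -79, 9)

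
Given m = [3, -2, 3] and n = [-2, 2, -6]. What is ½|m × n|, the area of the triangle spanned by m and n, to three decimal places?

i: (-2)·(-6) - 3·2 = 12 - 6 = 6
j: 3·(-2) - 3·(-6) = -6 - (-18) = 12
k: 3·2 - (-2)·(-2) = 6 - 4 = 2
m × n = (6, 12, 2)
|m × n| = √(6² + 12² + 2²) = √184 ≈ 13.5647
area = ½ · 13.5647 ≈ 6.782

6.782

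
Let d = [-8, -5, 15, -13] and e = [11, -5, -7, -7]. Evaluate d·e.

-77

d · e = (-8)·11 + (-5)·(-5) + 15·(-7) + (-13)·(-7) = -88 + 25 - 105 + 91 = -77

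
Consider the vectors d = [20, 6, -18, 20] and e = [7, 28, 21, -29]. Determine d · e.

-650

d · e = 20·7 + 6·28 + (-18)·21 + 20·(-29) = 140 + 168 - 378 - 580 = -650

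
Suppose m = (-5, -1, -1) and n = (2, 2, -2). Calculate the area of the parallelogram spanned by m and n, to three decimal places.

14.967

i: (-1)·(-2) - (-1)·2 = 2 - (-2) = 4
j: (-1)·2 - (-5)·(-2) = -2 - 10 = -12
k: (-5)·2 - (-1)·2 = -10 - (-2) = -8
m × n = (4, -12, -8)
|m × n| = √(4² + (-12)² + (-8)²) = √224 ≈ 14.9666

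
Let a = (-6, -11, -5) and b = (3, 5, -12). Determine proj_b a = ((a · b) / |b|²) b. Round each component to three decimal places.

(-0.219, -0.365, 0.876)

a · b = (-6)·3 + (-11)·5 + (-5)·(-12) = -18 - 55 + 60 = -13
|b|² = 9 + 25 + 144 = 178
proj_b a = (-13/178) · (3, 5, -12) ≈ (-0.219, -0.365, 0.876)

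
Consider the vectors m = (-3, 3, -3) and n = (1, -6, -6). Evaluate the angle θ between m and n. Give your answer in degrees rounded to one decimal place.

m · n = (-3)·1 + 3·(-6) + (-3)·(-6) = -3 - 18 + 18 = -3
|m|² = 9 + 9 + 9 = 27,  |m| = √27 ≈ 5.196152
|n|² = 1 + 36 + 36 = 73,  |n| = √73 ≈ 8.544004
cos θ = -3 / (5.196152 · 8.544004) ≈ -0.06757
θ = arccos(-0.06757) ≈ 93.9°

93.9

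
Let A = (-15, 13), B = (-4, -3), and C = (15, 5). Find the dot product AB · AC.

AB = B − A = (11, -16)
AC = C − A = (30, -8)
AB · AC = 11·30 + (-16)·(-8) = 330 + 128 = 458

458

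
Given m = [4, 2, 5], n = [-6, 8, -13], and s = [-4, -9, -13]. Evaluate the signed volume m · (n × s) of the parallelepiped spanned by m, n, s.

-506

n × s:
i: 8·(-13) - (-13)·(-9) = -104 - 117 = -221
j: (-13)·(-4) - (-6)·(-13) = 52 - 78 = -26
k: (-6)·(-9) - 8·(-4) = 54 - (-32) = 86
n × s = (-221, -26, 86)
m · (n × s) = 4·(-221) + 2·(-26) + 5·86 = -884 - 52 + 430 = -506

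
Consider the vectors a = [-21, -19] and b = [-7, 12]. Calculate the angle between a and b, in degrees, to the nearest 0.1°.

a · b = (-21)·(-7) + (-19)·12 = 147 - 228 = -81
|a|² = 441 + 361 = 802,  |a| = √802 ≈ 28.319605
|b|² = 49 + 144 = 193,  |b| = √193 ≈ 13.892444
cos θ = -81 / (28.319605 · 13.892444) ≈ -0.20588
θ = arccos(-0.20588) ≈ 101.9°

101.9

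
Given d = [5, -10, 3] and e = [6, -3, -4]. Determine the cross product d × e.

i: (-10)·(-4) - 3·(-3) = 40 - (-9) = 49
j: 3·6 - 5·(-4) = 18 - (-20) = 38
k: 5·(-3) - (-10)·6 = -15 - (-60) = 45
d × e = (49, 38, 45)

(49, 38, 45)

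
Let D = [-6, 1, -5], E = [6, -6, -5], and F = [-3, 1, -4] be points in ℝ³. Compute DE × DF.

(-7, -12, 21)

DE = (12, -7, 0)
DF = (3, 0, 1)
i: (-7)·1 - 0·0 = -7 - 0 = -7
j: 0·3 - 12·1 = 0 - 12 = -12
k: 12·0 - (-7)·3 = 0 - (-21) = 21
DE × DF = (-7, -12, 21)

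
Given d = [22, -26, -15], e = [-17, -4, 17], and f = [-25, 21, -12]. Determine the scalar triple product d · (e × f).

16411

e × f:
i: (-4)·(-12) - 17·21 = 48 - 357 = -309
j: 17·(-25) - (-17)·(-12) = -425 - 204 = -629
k: (-17)·21 - (-4)·(-25) = -357 - 100 = -457
e × f = (-309, -629, -457)
d · (e × f) = 22·(-309) + (-26)·(-629) + (-15)·(-457) = -6798 + 16354 + 6855 = 16411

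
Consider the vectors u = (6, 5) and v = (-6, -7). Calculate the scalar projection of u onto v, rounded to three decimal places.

-7.701

u · v = 6·(-6) + 5·(-7) = -36 - 35 = -71
|v| = √(36 + 49) = √85 ≈ 9.2195
comp_v u = -71 / √85 ≈ -7.701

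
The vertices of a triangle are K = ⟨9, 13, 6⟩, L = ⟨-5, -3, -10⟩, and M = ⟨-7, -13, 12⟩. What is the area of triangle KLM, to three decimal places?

KL = (-14, -16, -16),  KM = (-16, -26, 6)
i: (-16)·6 - (-16)·(-26) = -96 - 416 = -512
j: (-16)·(-16) - (-14)·6 = 256 - (-84) = 340
k: (-14)·(-26) - (-16)·(-16) = 364 - 256 = 108
KL × KM = (-512, 340, 108)
|KL × KM| = √389408 ≈ 624.0256
area = ½ · 624.0256 ≈ 312.013

312.013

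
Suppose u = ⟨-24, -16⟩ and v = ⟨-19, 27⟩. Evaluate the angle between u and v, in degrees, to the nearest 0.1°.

u · v = (-24)·(-19) + (-16)·27 = 456 - 432 = 24
|u|² = 576 + 256 = 832,  |u| = √832 ≈ 28.844410
|v|² = 361 + 729 = 1090,  |v| = √1090 ≈ 33.015148
cos θ = 24 / (28.844410 · 33.015148) ≈ 0.02520
θ = arccos(0.02520) ≈ 88.6°

88.6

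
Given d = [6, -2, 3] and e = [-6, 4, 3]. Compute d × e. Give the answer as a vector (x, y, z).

i: (-2)·3 - 3·4 = -6 - 12 = -18
j: 3·(-6) - 6·3 = -18 - 18 = -36
k: 6·4 - (-2)·(-6) = 24 - 12 = 12
d × e = (-18, -36, 12)

(-18, -36, 12)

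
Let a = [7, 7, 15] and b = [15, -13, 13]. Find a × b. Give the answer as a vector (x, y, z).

(286, 134, -196)

i: 7·13 - 15·(-13) = 91 - (-195) = 286
j: 15·15 - 7·13 = 225 - 91 = 134
k: 7·(-13) - 7·15 = -91 - 105 = -196
a × b = (286, 134, -196)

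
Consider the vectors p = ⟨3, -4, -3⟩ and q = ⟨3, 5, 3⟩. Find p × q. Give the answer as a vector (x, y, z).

i: (-4)·3 - (-3)·5 = -12 - (-15) = 3
j: (-3)·3 - 3·3 = -9 - 9 = -18
k: 3·5 - (-4)·3 = 15 - (-12) = 27
p × q = (3, -18, 27)

(3, -18, 27)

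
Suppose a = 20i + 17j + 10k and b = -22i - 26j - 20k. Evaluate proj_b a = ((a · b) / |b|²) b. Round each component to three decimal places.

a · b = 20·(-22) + 17·(-26) + 10·(-20) = -440 - 442 - 200 = -1082
|b|² = 484 + 676 + 400 = 1560
proj_b a = (-1082/1560) · (-22, -26, -20) ≈ (15.259, 18.033, 13.872)

(15.259, 18.033, 13.872)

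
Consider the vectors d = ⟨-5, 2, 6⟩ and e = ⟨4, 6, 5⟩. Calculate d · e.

d · e = (-5)·4 + 2·6 + 6·5 = -20 + 12 + 30 = 22

22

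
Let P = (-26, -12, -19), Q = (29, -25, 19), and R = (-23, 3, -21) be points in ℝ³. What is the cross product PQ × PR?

(-544, 224, 864)

PQ = (55, -13, 38)
PR = (3, 15, -2)
i: (-13)·(-2) - 38·15 = 26 - 570 = -544
j: 38·3 - 55·(-2) = 114 - (-110) = 224
k: 55·15 - (-13)·3 = 825 - (-39) = 864
PQ × PR = (-544, 224, 864)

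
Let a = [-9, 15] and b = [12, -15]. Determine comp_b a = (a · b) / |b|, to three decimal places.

a · b = (-9)·12 + 15·(-15) = -108 - 225 = -333
|b| = √(144 + 225) = √369 ≈ 19.2094
comp_b a = -333 / √369 ≈ -17.335

-17.335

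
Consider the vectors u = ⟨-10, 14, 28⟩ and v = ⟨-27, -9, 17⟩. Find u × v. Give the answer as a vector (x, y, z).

(490, -586, 468)

i: 14·17 - 28·(-9) = 238 - (-252) = 490
j: 28·(-27) - (-10)·17 = -756 - (-170) = -586
k: (-10)·(-9) - 14·(-27) = 90 - (-378) = 468
u × v = (490, -586, 468)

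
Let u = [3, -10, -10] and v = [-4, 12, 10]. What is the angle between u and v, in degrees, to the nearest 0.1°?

174.4

u · v = 3·(-4) + (-10)·12 + (-10)·10 = -12 - 120 - 100 = -232
|u|² = 9 + 100 + 100 = 209,  |u| = √209 ≈ 14.456832
|v|² = 16 + 144 + 100 = 260,  |v| = √260 ≈ 16.124515
cos θ = -232 / (14.456832 · 16.124515) ≈ -0.99524
θ = arccos(-0.99524) ≈ 174.4°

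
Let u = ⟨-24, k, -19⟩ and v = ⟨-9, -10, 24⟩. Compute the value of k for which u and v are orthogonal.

-24

u · v = (-24)·(-9) + k·(-10) + (-19)·24 = -240 - 10k
Set equal to 0: -10k = 240, so k = -24.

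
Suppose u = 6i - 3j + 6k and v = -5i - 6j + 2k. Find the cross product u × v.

i: (-3)·2 - 6·(-6) = -6 - (-36) = 30
j: 6·(-5) - 6·2 = -30 - 12 = -42
k: 6·(-6) - (-3)·(-5) = -36 - 15 = -51
u × v = (30, -42, -51)

(30, -42, -51)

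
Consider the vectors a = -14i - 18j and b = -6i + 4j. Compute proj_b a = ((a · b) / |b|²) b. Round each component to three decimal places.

(-1.385, 0.923)

a · b = (-14)·(-6) + (-18)·4 = 84 - 72 = 12
|b|² = 36 + 16 = 52
proj_b a = (12/52) · (-6, 4) ≈ (-1.385, 0.923)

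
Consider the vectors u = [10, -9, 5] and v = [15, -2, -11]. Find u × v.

i: (-9)·(-11) - 5·(-2) = 99 - (-10) = 109
j: 5·15 - 10·(-11) = 75 - (-110) = 185
k: 10·(-2) - (-9)·15 = -20 - (-135) = 115
u × v = (109, 185, 115)

(109, 185, 115)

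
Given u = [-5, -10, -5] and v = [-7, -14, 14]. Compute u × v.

(-210, 105, 0)

i: (-10)·14 - (-5)·(-14) = -140 - 70 = -210
j: (-5)·(-7) - (-5)·14 = 35 - (-70) = 105
k: (-5)·(-14) - (-10)·(-7) = 70 - 70 = 0
u × v = (-210, 105, 0)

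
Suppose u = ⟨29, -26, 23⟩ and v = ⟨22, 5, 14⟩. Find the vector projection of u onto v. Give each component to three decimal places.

(25.901, 5.887, 16.482)

u · v = 29·22 + (-26)·5 + 23·14 = 638 - 130 + 322 = 830
|v|² = 484 + 25 + 196 = 705
proj_v u = (830/705) · (22, 5, 14) ≈ (25.901, 5.887, 16.482)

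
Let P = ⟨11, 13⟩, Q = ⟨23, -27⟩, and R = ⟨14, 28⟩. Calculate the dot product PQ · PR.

PQ = Q − P = (12, -40)
PR = R − P = (3, 15)
PQ · PR = 12·3 + (-40)·15 = 36 - 600 = -564

-564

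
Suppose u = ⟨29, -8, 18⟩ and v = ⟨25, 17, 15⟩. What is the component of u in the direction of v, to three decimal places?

u · v = 29·25 + (-8)·17 + 18·15 = 725 - 136 + 270 = 859
|v| = √(625 + 289 + 225) = √1139 ≈ 33.7491
comp_v u = 859 / √1139 ≈ 25.453

25.453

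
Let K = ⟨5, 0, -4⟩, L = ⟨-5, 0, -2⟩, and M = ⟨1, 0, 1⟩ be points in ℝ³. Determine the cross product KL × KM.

KL = (-10, 0, 2)
KM = (-4, 0, 5)
i: 0·5 - 2·0 = 0 - 0 = 0
j: 2·(-4) - (-10)·5 = -8 - (-50) = 42
k: (-10)·0 - 0·(-4) = 0 - 0 = 0
KL × KM = (0, 42, 0)

(0, 42, 0)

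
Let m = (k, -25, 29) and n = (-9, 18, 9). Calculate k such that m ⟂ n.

-21

m · n = k·(-9) + (-25)·18 + 29·9 = -189 - 9k
Set equal to 0: -9k = 189, so k = -21.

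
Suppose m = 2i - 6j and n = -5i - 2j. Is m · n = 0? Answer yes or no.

m · n = 2·(-5) + (-6)·(-2) = -10 + 12 = 2
Nonzero, so the vectors are not orthogonal.

no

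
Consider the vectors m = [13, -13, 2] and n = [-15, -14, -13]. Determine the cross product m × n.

(197, 139, -377)

i: (-13)·(-13) - 2·(-14) = 169 - (-28) = 197
j: 2·(-15) - 13·(-13) = -30 - (-169) = 139
k: 13·(-14) - (-13)·(-15) = -182 - 195 = -377
m × n = (197, 139, -377)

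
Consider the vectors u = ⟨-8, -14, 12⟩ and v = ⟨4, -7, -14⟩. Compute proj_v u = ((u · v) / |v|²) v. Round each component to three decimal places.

(-1.563, 2.736, 5.471)

u · v = (-8)·4 + (-14)·(-7) + 12·(-14) = -32 + 98 - 168 = -102
|v|² = 16 + 49 + 196 = 261
proj_v u = (-102/261) · (4, -7, -14) ≈ (-1.563, 2.736, 5.471)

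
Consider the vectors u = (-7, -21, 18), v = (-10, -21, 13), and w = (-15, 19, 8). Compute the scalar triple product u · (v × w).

v × w:
i: (-21)·8 - 13·19 = -168 - 247 = -415
j: 13·(-15) - (-10)·8 = -195 - (-80) = -115
k: (-10)·19 - (-21)·(-15) = -190 - 315 = -505
v × w = (-415, -115, -505)
u · (v × w) = (-7)·(-415) + (-21)·(-115) + 18·(-505) = 2905 + 2415 - 9090 = -3770

-3770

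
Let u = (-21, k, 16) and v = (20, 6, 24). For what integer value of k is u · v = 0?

u · v = (-21)·20 + k·6 + 16·24 = -36 + 6k
Set equal to 0: 6k = 36, so k = 6.

6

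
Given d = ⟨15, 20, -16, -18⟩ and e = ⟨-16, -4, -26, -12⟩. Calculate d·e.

d · e = 15·(-16) + 20·(-4) + (-16)·(-26) + (-18)·(-12) = -240 - 80 + 416 + 216 = 312

312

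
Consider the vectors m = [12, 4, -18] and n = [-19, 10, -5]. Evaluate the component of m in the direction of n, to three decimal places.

-4.445

m · n = 12·(-19) + 4·10 + (-18)·(-5) = -228 + 40 + 90 = -98
|n| = √(361 + 100 + 25) = √486 ≈ 22.0454
comp_n m = -98 / √486 ≈ -4.445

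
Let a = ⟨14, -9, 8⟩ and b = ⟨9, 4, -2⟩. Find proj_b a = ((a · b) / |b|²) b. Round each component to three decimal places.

a · b = 14·9 + (-9)·4 + 8·(-2) = 126 - 36 - 16 = 74
|b|² = 81 + 16 + 4 = 101
proj_b a = (74/101) · (9, 4, -2) ≈ (6.594, 2.931, -1.465)

(6.594, 2.931, -1.465)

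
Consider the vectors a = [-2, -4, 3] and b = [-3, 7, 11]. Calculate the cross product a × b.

(-65, 13, -26)

i: (-4)·11 - 3·7 = -44 - 21 = -65
j: 3·(-3) - (-2)·11 = -9 - (-22) = 13
k: (-2)·7 - (-4)·(-3) = -14 - 12 = -26
a × b = (-65, 13, -26)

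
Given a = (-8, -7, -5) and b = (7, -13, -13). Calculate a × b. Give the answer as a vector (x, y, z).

i: (-7)·(-13) - (-5)·(-13) = 91 - 65 = 26
j: (-5)·7 - (-8)·(-13) = -35 - 104 = -139
k: (-8)·(-13) - (-7)·7 = 104 - (-49) = 153
a × b = (26, -139, 153)

(26, -139, 153)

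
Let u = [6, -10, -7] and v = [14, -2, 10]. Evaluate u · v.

34

u · v = 6·14 + (-10)·(-2) + (-7)·10 = 84 + 20 - 70 = 34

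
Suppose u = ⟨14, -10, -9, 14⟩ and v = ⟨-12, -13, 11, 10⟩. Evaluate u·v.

u · v = 14·(-12) + (-10)·(-13) + (-9)·11 + 14·10 = -168 + 130 - 99 + 140 = 3

3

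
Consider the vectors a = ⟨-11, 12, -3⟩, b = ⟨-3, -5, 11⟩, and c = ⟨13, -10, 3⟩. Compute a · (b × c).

494

b × c:
i: (-5)·3 - 11·(-10) = -15 - (-110) = 95
j: 11·13 - (-3)·3 = 143 - (-9) = 152
k: (-3)·(-10) - (-5)·13 = 30 - (-65) = 95
b × c = (95, 152, 95)
a · (b × c) = (-11)·95 + 12·152 + (-3)·95 = -1045 + 1824 - 285 = 494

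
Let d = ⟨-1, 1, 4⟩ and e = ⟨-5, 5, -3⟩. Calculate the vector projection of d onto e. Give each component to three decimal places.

d · e = (-1)·(-5) + 1·5 + 4·(-3) = 5 + 5 - 12 = -2
|e|² = 25 + 25 + 9 = 59
proj_e d = (-2/59) · (-5, 5, -3) ≈ (0.169, -0.169, 0.102)

(0.169, -0.169, 0.102)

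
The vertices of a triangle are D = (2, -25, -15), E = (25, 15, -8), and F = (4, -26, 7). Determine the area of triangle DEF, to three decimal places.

509.765

DE = (23, 40, 7),  DF = (2, -1, 22)
i: 40·22 - 7·(-1) = 880 - (-7) = 887
j: 7·2 - 23·22 = 14 - 506 = -492
k: 23·(-1) - 40·2 = -23 - 80 = -103
DE × DF = (887, -492, -103)
|DE × DF| = √1039442 ≈ 1019.5303
area = ½ · 1019.5303 ≈ 509.765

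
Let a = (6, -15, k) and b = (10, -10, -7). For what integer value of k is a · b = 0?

a · b = 6·10 + (-15)·(-10) + k·(-7) = 210 - 7k
Set equal to 0: -7k = -210, so k = 30.

30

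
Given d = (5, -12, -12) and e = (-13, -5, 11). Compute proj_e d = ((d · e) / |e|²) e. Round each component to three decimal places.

(5.654, 2.175, -4.784)

d · e = 5·(-13) + (-12)·(-5) + (-12)·11 = -65 + 60 - 132 = -137
|e|² = 169 + 25 + 121 = 315
proj_e d = (-137/315) · (-13, -5, 11) ≈ (5.654, 2.175, -4.784)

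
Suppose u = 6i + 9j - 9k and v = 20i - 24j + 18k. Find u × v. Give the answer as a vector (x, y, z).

(-54, -288, -324)

i: 9·18 - (-9)·(-24) = 162 - 216 = -54
j: (-9)·20 - 6·18 = -180 - 108 = -288
k: 6·(-24) - 9·20 = -144 - 180 = -324
u × v = (-54, -288, -324)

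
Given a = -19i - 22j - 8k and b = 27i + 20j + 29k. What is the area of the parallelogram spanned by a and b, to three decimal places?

i: (-22)·29 - (-8)·20 = -638 - (-160) = -478
j: (-8)·27 - (-19)·29 = -216 - (-551) = 335
k: (-19)·20 - (-22)·27 = -380 - (-594) = 214
a × b = (-478, 335, 214)
|a × b| = √((-478)² + 335² + 214²) = √386505 ≈ 621.6953

621.695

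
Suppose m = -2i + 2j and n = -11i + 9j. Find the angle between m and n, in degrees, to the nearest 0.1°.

5.7

m · n = (-2)·(-11) + 2·9 = 22 + 18 = 40
|m|² = 4 + 4 = 8,  |m| = √8 ≈ 2.828427
|n|² = 121 + 81 = 202,  |n| = √202 ≈ 14.212670
cos θ = 40 / (2.828427 · 14.212670) ≈ 0.99504
θ = arccos(0.99504) ≈ 5.7°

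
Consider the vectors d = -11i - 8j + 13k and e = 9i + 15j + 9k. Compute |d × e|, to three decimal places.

355.801

i: (-8)·9 - 13·15 = -72 - 195 = -267
j: 13·9 - (-11)·9 = 117 - (-99) = 216
k: (-11)·15 - (-8)·9 = -165 - (-72) = -93
d × e = (-267, 216, -93)
|d × e| = √((-267)² + 216² + (-93)²) = √126594 ≈ 355.8005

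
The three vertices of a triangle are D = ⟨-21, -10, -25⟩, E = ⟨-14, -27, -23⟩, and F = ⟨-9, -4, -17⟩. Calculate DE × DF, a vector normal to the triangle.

DE = (7, -17, 2)
DF = (12, 6, 8)
i: (-17)·8 - 2·6 = -136 - 12 = -148
j: 2·12 - 7·8 = 24 - 56 = -32
k: 7·6 - (-17)·12 = 42 - (-204) = 246
DE × DF = (-148, -32, 246)

(-148, -32, 246)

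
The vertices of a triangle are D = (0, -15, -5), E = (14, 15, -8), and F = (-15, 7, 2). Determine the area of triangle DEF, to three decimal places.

404.212

DE = (14, 30, -3),  DF = (-15, 22, 7)
i: 30·7 - (-3)·22 = 210 - (-66) = 276
j: (-3)·(-15) - 14·7 = 45 - 98 = -53
k: 14·22 - 30·(-15) = 308 - (-450) = 758
DE × DF = (276, -53, 758)
|DE × DF| = √653549 ≈ 808.4238
area = ½ · 808.4238 ≈ 404.212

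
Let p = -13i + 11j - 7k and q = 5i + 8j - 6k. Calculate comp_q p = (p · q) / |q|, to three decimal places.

p · q = (-13)·5 + 11·8 + (-7)·(-6) = -65 + 88 + 42 = 65
|q| = √(25 + 64 + 36) = √125 ≈ 11.1803
comp_q p = 65 / √125 ≈ 5.814

5.814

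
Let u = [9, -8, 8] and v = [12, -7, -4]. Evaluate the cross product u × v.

i: (-8)·(-4) - 8·(-7) = 32 - (-56) = 88
j: 8·12 - 9·(-4) = 96 - (-36) = 132
k: 9·(-7) - (-8)·12 = -63 - (-96) = 33
u × v = (88, 132, 33)

(88, 132, 33)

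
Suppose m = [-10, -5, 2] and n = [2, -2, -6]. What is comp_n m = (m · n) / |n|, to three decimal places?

-3.317

m · n = (-10)·2 + (-5)·(-2) + 2·(-6) = -20 + 10 - 12 = -22
|n| = √(4 + 4 + 36) = √44 ≈ 6.6332
comp_n m = -22 / √44 ≈ -3.317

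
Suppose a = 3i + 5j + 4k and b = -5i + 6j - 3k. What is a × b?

(-39, -11, 43)

i: 5·(-3) - 4·6 = -15 - 24 = -39
j: 4·(-5) - 3·(-3) = -20 - (-9) = -11
k: 3·6 - 5·(-5) = 18 - (-25) = 43
a × b = (-39, -11, 43)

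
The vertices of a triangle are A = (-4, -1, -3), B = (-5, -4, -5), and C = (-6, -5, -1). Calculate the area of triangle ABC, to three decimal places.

7.681

AB = (-1, -3, -2),  AC = (-2, -4, 2)
i: (-3)·2 - (-2)·(-4) = -6 - 8 = -14
j: (-2)·(-2) - (-1)·2 = 4 - (-2) = 6
k: (-1)·(-4) - (-3)·(-2) = 4 - 6 = -2
AB × AC = (-14, 6, -2)
|AB × AC| = √236 ≈ 15.3623
area = ½ · 15.3623 ≈ 7.681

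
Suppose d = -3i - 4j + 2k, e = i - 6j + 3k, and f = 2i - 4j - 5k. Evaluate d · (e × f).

-154

e × f:
i: (-6)·(-5) - 3·(-4) = 30 - (-12) = 42
j: 3·2 - 1·(-5) = 6 - (-5) = 11
k: 1·(-4) - (-6)·2 = -4 - (-12) = 8
e × f = (42, 11, 8)
d · (e × f) = (-3)·42 + (-4)·11 + 2·8 = -126 - 44 + 16 = -154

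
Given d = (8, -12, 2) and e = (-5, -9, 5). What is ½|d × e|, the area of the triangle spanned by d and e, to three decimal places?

i: (-12)·5 - 2·(-9) = -60 - (-18) = -42
j: 2·(-5) - 8·5 = -10 - 40 = -50
k: 8·(-9) - (-12)·(-5) = -72 - 60 = -132
d × e = (-42, -50, -132)
|d × e| = √((-42)² + (-50)² + (-132)²) = √21688 ≈ 147.2685
area = ½ · 147.2685 ≈ 73.634

73.634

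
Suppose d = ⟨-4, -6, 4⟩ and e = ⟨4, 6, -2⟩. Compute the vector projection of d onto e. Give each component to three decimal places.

(-4.286, -6.429, 2.143)

d · e = (-4)·4 + (-6)·6 + 4·(-2) = -16 - 36 - 8 = -60
|e|² = 16 + 36 + 4 = 56
proj_e d = (-60/56) · (4, 6, -2) ≈ (-4.286, -6.429, 2.143)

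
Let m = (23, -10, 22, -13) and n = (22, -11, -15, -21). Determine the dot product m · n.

559

m · n = 23·22 + (-10)·(-11) + 22·(-15) + (-13)·(-21) = 506 + 110 - 330 + 273 = 559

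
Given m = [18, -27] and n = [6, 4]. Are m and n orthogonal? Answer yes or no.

yes

m · n = 18·6 + (-27)·4 = 108 - 108 = 0
Zero, so the vectors are orthogonal.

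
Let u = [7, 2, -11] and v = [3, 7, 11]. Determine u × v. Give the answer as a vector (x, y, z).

(99, -110, 43)

i: 2·11 - (-11)·7 = 22 - (-77) = 99
j: (-11)·3 - 7·11 = -33 - 77 = -110
k: 7·7 - 2·3 = 49 - 6 = 43
u × v = (99, -110, 43)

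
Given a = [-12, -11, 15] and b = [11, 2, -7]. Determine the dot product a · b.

a · b = (-12)·11 + (-11)·2 + 15·(-7) = -132 - 22 - 105 = -259

-259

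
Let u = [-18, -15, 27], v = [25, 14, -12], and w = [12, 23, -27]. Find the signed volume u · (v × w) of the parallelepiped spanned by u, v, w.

v × w:
i: 14·(-27) - (-12)·23 = -378 - (-276) = -102
j: (-12)·12 - 25·(-27) = -144 - (-675) = 531
k: 25·23 - 14·12 = 575 - 168 = 407
v × w = (-102, 531, 407)
u · (v × w) = (-18)·(-102) + (-15)·531 + 27·407 = 1836 - 7965 + 10989 = 4860

4860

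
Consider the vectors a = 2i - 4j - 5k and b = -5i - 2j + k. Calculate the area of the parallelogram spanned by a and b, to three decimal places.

i: (-4)·1 - (-5)·(-2) = -4 - 10 = -14
j: (-5)·(-5) - 2·1 = 25 - 2 = 23
k: 2·(-2) - (-4)·(-5) = -4 - 20 = -24
a × b = (-14, 23, -24)
|a × b| = √((-14)² + 23² + (-24)²) = √1301 ≈ 36.0694

36.069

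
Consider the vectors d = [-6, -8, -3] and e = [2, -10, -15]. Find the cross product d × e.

i: (-8)·(-15) - (-3)·(-10) = 120 - 30 = 90
j: (-3)·2 - (-6)·(-15) = -6 - 90 = -96
k: (-6)·(-10) - (-8)·2 = 60 - (-16) = 76
d × e = (90, -96, 76)

(90, -96, 76)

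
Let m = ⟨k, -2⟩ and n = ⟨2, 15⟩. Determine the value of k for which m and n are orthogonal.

m · n = k·2 + (-2)·15 = -30 + 2k
Set equal to 0: 2k = 30, so k = 15.

15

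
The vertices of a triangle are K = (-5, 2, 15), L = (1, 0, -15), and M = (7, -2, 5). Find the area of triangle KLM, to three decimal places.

158.114

KL = (6, -2, -30),  KM = (12, -4, -10)
i: (-2)·(-10) - (-30)·(-4) = 20 - 120 = -100
j: (-30)·12 - 6·(-10) = -360 - (-60) = -300
k: 6·(-4) - (-2)·12 = -24 - (-24) = 0
KL × KM = (-100, -300, 0)
|KL × KM| = √100000 ≈ 316.2278
area = ½ · 316.2278 ≈ 158.114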